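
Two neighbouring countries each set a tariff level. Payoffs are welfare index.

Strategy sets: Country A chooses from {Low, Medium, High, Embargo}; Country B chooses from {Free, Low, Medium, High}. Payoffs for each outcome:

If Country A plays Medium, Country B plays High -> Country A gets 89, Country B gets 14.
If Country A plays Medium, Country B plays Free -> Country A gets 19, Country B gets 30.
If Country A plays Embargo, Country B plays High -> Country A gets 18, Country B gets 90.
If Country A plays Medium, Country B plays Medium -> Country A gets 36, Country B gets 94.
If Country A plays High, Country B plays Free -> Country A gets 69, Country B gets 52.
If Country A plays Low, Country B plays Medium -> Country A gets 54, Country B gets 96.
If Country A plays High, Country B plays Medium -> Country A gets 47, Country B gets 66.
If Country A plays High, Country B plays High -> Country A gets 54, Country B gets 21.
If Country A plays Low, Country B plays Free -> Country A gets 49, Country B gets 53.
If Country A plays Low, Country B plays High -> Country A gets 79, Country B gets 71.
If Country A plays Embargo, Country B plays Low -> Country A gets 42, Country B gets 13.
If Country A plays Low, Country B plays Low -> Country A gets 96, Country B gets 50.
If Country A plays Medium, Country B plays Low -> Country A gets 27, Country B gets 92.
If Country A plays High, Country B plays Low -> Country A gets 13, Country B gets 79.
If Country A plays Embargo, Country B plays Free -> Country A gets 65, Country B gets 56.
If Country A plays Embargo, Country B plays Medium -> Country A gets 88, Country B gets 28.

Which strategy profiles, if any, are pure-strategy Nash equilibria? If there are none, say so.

There is no pure-strategy Nash equilibrium.

Country A against Free: payoffs 49, 19, 69, 65 → best response High.
Country A against Low: payoffs 96, 27, 13, 42 → best response Low.
Country A against Medium: payoffs 54, 36, 47, 88 → best response Embargo.
Country A against High: payoffs 79, 89, 54, 18 → best response Medium.
Country B against Low: payoffs 53, 50, 96, 71 → best response Medium.
Country B against Medium: payoffs 30, 92, 94, 14 → best response Medium.
Country B against High: payoffs 52, 79, 66, 21 → best response Low.
Country B against Embargo: payoffs 56, 13, 28, 90 → best response High.
No profile is a mutual best response for all players.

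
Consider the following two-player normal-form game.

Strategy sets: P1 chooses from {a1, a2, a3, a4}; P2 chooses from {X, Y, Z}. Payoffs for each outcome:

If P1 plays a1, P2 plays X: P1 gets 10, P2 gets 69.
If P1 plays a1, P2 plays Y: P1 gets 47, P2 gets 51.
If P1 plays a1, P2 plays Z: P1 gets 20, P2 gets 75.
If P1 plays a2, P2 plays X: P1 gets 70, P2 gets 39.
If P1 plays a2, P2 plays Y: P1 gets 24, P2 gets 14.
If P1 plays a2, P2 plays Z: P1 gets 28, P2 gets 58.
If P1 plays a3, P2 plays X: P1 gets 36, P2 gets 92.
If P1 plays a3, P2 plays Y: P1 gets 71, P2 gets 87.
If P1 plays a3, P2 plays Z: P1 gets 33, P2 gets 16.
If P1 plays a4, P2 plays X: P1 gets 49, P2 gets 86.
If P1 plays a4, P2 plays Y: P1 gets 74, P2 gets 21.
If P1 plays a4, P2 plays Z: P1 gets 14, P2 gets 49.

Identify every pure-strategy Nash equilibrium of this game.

This game has no pure Nash equilibrium.

P1 against X: payoffs 10, 70, 36, 49 → best response a2.
P1 against Y: payoffs 47, 24, 71, 74 → best response a4.
P1 against Z: payoffs 20, 28, 33, 14 → best response a3.
P2 against a1: payoffs 69, 51, 75 → best response Z.
P2 against a2: payoffs 39, 14, 58 → best response Z.
P2 against a3: payoffs 92, 87, 16 → best response X.
P2 against a4: payoffs 86, 21, 49 → best response X.
No profile is a mutual best response for all players.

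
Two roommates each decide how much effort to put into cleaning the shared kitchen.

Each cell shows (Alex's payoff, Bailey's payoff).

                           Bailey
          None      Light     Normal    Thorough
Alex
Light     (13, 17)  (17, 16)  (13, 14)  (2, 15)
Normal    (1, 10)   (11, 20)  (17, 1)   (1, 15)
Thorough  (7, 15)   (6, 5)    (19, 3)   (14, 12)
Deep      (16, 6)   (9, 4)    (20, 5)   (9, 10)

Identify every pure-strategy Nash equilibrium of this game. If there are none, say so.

This game has no pure Nash equilibrium.

Check each profile: it is a Nash equilibrium iff no player can strictly gain by switching unilaterally.
(Light, None): Alex can switch to Deep (13 → 16). Not NE.
(Light, Light): Bailey can switch to None (16 → 17). Not NE.
(Light, Normal): Alex can switch to Normal (13 → 17). Not NE.
(Light, Thorough): Alex can switch to Thorough (2 → 14). Not NE.
(Normal, None): Alex can switch to Light (1 → 13). Not NE.
(Normal, Light): Alex can switch to Light (11 → 17). Not NE.
(Normal, Normal): Alex can switch to Thorough (17 → 19). Not NE.
(Normal, Thorough): Alex can switch to Light (1 → 2). Not NE.
(Thorough, None): Alex can switch to Light (7 → 13). Not NE.
(Thorough, Light): Alex can switch to Light (6 → 17). Not NE.
(Thorough, Normal): Alex can switch to Deep (19 → 20). Not NE.
(Thorough, Thorough): Bailey can switch to None (12 → 15). Not NE.
(The remaining 4 profiles each have a profitable deviation by the same check.)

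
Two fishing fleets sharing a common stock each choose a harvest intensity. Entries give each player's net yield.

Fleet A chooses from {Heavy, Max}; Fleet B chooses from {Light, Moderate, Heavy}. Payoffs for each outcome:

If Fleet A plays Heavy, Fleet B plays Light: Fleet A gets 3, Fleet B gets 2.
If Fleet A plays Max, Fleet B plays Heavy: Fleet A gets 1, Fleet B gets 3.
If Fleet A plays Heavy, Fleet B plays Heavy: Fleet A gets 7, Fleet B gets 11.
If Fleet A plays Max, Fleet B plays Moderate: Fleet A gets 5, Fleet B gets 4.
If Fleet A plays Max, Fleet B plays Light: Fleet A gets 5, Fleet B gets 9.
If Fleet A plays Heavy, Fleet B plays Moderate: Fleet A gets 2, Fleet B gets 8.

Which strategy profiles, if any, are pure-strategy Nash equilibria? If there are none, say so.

Fleet A against Light: payoffs 3, 5 → best response Max.
Fleet A against Moderate: payoffs 2, 5 → best response Max.
Fleet A against Heavy: payoffs 7, 1 → best response Heavy.
Fleet B against Heavy: payoffs 2, 8, 11 → best response Heavy.
Fleet B against Max: payoffs 9, 4, 3 → best response Light.
Mutual best responses: (Heavy, Heavy); (Max, Light).

(Heavy, Heavy), (Max, Light)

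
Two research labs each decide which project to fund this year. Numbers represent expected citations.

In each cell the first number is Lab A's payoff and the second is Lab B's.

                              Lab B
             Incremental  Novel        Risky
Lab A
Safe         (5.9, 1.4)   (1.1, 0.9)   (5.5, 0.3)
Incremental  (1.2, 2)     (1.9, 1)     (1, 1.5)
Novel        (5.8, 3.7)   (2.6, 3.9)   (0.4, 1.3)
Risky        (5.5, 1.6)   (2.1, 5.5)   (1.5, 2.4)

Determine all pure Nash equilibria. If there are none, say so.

Pure-strategy Nash equilibria: (Safe, Incremental), (Novel, Novel)

Check each profile: it is a Nash equilibrium iff no player can strictly gain by switching unilaterally.
(Safe, Incremental): Lab A gets 5.9, best alternative 5.8; Lab B gets 1.4, best alternative 0.9. No profitable deviation — NE.
(Safe, Novel): Lab A can switch to Incremental (1.1 → 1.9). Not NE.
(Safe, Risky): Lab B can switch to Incremental (0.3 → 1.4). Not NE.
(Incremental, Incremental): Lab A can switch to Safe (1.2 → 5.9). Not NE.
(Incremental, Novel): Lab A can switch to Novel (1.9 → 2.6). Not NE.
(Incremental, Risky): Lab A can switch to Safe (1 → 5.5). Not NE.
(Novel, Incremental): Lab A can switch to Safe (5.8 → 5.9). Not NE.
(Novel, Novel): Lab A gets 2.6, best alternative 2.1; Lab B gets 3.9, best alternative 3.7. No profitable deviation — NE.
(Novel, Risky): Lab A can switch to Safe (0.4 → 5.5). Not NE.
(Risky, Incremental): Lab A can switch to Safe (5.5 → 5.9). Not NE.
(The remaining 2 profiles each have a profitable deviation by the same check.)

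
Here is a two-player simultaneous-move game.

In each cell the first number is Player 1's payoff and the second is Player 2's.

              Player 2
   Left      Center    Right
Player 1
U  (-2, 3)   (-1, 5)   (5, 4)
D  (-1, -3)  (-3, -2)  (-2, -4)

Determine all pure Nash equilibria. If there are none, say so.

Mark each player's best response to every combination of opponents' strategies; a profile where every player is best-responding is a pure Nash equilibrium.
Player 1 against Left: payoffs -2, -1 → best response D.
Player 1 against Center: payoffs -1, -3 → best response U.
Player 1 against Right: payoffs 5, -2 → best response U.
Player 2 against U: payoffs 3, 5, 4 → best response Center.
Player 2 against D: payoffs -3, -2, -4 → best response Center.
Mutual best responses: (U, Center).

Pure NE: (U, Center)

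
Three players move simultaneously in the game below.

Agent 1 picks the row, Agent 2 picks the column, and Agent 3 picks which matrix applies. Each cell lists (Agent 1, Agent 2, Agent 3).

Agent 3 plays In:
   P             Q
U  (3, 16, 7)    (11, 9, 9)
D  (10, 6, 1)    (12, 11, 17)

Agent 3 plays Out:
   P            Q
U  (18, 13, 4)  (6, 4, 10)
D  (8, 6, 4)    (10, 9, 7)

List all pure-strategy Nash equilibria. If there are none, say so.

The unique pure-strategy Nash equilibrium is (D, Q, In).

Agent 1 against (P, In): payoffs 3, 10 → best response D.
Agent 1 against (P, Out): payoffs 18, 8 → best response U.
Agent 1 against (Q, In): payoffs 11, 12 → best response D.
Agent 1 against (Q, Out): payoffs 6, 10 → best response D.
Agent 2 against (U, In): payoffs 16, 9 → best response P.
Agent 2 against (U, Out): payoffs 13, 4 → best response P.
Agent 2 against (D, In): payoffs 6, 11 → best response Q.
Agent 2 against (D, Out): payoffs 6, 9 → best response Q.
Agent 3 against (U, P): payoffs 7, 4 → best response In.
Agent 3 against (U, Q): payoffs 9, 10 → best response Out.
Agent 3 against (D, P): payoffs 1, 4 → best response Out.
Agent 3 against (D, Q): payoffs 17, 7 → best response In.
Mutual best responses: (D, Q, In).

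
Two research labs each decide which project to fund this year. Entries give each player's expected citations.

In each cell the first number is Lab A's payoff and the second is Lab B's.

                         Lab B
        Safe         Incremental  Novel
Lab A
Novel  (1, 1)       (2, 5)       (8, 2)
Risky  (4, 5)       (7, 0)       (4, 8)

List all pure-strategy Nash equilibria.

none

Lab A against Safe: payoffs 1, 4 → best response Risky.
Lab A against Incremental: payoffs 2, 7 → best response Risky.
Lab A against Novel: payoffs 8, 4 → best response Novel.
Lab B against Novel: payoffs 1, 5, 2 → best response Incremental.
Lab B against Risky: payoffs 5, 0, 8 → best response Novel.
No profile is a mutual best response for all players.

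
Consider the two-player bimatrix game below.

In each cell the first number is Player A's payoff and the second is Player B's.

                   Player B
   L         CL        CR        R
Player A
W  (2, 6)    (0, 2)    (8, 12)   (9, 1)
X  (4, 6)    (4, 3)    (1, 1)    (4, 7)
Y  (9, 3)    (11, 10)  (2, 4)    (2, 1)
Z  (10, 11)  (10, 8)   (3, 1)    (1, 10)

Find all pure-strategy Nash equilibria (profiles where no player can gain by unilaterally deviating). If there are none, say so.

For each player, find the best response to each opponent profile; mutual best responses are the pure NE.
Player A against L: payoffs 2, 4, 9, 10 → best response Z.
Player A against CL: payoffs 0, 4, 11, 10 → best response Y.
Player A against CR: payoffs 8, 1, 2, 3 → best response W.
Player A against R: payoffs 9, 4, 2, 1 → best response W.
Player B against W: payoffs 6, 2, 12, 1 → best response CR.
Player B against X: payoffs 6, 3, 1, 7 → best response R.
Player B against Y: payoffs 3, 10, 4, 1 → best response CL.
Player B against Z: payoffs 11, 8, 1, 10 → best response L.
Mutual best responses: (W, CR); (Y, CL); (Z, L).

The pure Nash equilibria are (W, CR); (Y, CL); (Z, L).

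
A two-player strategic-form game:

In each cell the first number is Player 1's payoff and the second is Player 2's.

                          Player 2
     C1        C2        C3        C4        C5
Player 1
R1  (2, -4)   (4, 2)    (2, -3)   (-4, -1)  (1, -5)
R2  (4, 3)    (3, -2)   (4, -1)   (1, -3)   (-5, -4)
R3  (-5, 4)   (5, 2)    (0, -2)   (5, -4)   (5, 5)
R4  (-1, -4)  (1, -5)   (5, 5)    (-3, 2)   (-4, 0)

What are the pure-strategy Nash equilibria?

The pure Nash equilibria are (R2, C1) and (R3, C5) and (R4, C3).

(R1, C1): Player 1 can switch to R2 (2 → 4). Not NE.
(R1, C2): Player 1 can switch to R3 (4 → 5). Not NE.
(R1, C3): Player 1 can switch to R2 (2 → 4). Not NE.
(R1, C4): Player 1 can switch to R2 (-4 → 1). Not NE.
(R1, C5): Player 1 can switch to R3 (1 → 5). Not NE.
(R2, C1): Player 1 gets 4, best alternative 2; Player 2 gets 3, best alternative -1. No profitable deviation — NE.
(R2, C2): Player 1 can switch to R1 (3 → 4). Not NE.
(R2, C3): Player 1 can switch to R4 (4 → 5). Not NE.
(R2, C4): Player 1 can switch to R3 (1 → 5). Not NE.
(R2, C5): Player 1 can switch to R1 (-5 → 1). Not NE.
(R3, C1): Player 1 can switch to R1 (-5 → 2). Not NE.
(R3, C5): Player 1 gets 5, best alternative 1; Player 2 gets 5, best alternative 4. No profitable deviation — NE.
(R4, C3): Player 1 gets 5, best alternative 4; Player 2 gets 5, best alternative 2. No profitable deviation — NE.
(The remaining 7 profiles each have a profitable deviation by the same check.)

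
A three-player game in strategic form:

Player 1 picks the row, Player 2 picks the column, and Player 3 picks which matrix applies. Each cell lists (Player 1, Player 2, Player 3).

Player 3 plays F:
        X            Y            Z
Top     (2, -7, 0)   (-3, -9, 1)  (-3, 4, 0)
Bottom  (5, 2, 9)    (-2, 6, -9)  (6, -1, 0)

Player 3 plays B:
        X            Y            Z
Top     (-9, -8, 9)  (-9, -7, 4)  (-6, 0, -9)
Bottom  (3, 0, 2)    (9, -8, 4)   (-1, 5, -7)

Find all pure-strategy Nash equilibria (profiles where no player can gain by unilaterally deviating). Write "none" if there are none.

This game has no pure Nash equilibrium.

Player 1 against (X, F): payoffs 2, 5 → best response Bottom.
Player 1 against (X, B): payoffs -9, 3 → best response Bottom.
Player 1 against (Y, F): payoffs -3, -2 → best response Bottom.
Player 1 against (Y, B): payoffs -9, 9 → best response Bottom.
Player 1 against (Z, F): payoffs -3, 6 → best response Bottom.
Player 1 against (Z, B): payoffs -6, -1 → best response Bottom.
Player 2 against (Top, F): payoffs -7, -9, 4 → best response Z.
Player 2 against (Top, B): payoffs -8, -7, 0 → best response Z.
Player 2 against (Bottom, F): payoffs 2, 6, -1 → best response Y.
Player 2 against (Bottom, B): payoffs 0, -8, 5 → best response Z.
Player 3 against (Top, X): payoffs 0, 9 → best response B.
Player 3 against (Top, Y): payoffs 1, 4 → best response B.
Player 3 against (Top, Z): payoffs 0, -9 → best response F.
Player 3 against (Bottom, X): payoffs 9, 2 → best response F.
Player 3 against (Bottom, Y): payoffs -9, 4 → best response B.
Player 3 against (Bottom, Z): payoffs 0, -7 → best response F.
No profile is a mutual best response for all players.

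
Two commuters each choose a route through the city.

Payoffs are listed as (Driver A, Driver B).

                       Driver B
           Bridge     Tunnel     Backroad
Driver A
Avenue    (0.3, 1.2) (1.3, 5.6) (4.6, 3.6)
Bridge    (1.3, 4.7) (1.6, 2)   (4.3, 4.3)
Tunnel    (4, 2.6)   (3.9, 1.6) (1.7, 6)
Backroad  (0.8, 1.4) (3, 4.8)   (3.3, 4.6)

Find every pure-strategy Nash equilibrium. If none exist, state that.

Driver A against Bridge: payoffs 0.3, 1.3, 4, 0.8 → best response Tunnel.
Driver A against Tunnel: payoffs 1.3, 1.6, 3.9, 3 → best response Tunnel.
Driver A against Backroad: payoffs 4.6, 4.3, 1.7, 3.3 → best response Avenue.
Driver B against Avenue: payoffs 1.2, 5.6, 3.6 → best response Tunnel.
Driver B against Bridge: payoffs 4.7, 2, 4.3 → best response Bridge.
Driver B against Tunnel: payoffs 2.6, 1.6, 6 → best response Backroad.
Driver B against Backroad: payoffs 1.4, 4.8, 4.6 → best response Tunnel.
No profile is a mutual best response for all players.

There is no pure-strategy Nash equilibrium.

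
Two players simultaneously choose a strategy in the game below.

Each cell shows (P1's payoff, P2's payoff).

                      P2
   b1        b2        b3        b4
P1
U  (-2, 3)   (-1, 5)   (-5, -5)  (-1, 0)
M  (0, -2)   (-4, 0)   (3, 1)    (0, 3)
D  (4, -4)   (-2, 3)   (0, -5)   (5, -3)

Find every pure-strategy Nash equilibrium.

(U, b2)

For each strategy profile, look for a profitable unilateral deviation.
(U, b1): P1 can switch to M (-2 → 0). Not NE.
(U, b2): P1 gets -1, best alternative -2; P2 gets 5, best alternative 3. No profitable deviation — NE.
(U, b3): P1 can switch to M (-5 → 3). Not NE.
(U, b4): P1 can switch to M (-1 → 0). Not NE.
(M, b1): P1 can switch to D (0 → 4). Not NE.
(M, b2): P1 can switch to U (-4 → -1). Not NE.
(M, b3): P2 can switch to b4 (1 → 3). Not NE.
(M, b4): P1 can switch to D (0 → 5). Not NE.
(D, b1): P2 can switch to b2 (-4 → 3). Not NE.
(D, b2): P1 can switch to U (-2 → -1). Not NE.
(D, b3): P1 can switch to M (0 → 3). Not NE.
(The remaining 1 profile has a profitable deviation by the same check.)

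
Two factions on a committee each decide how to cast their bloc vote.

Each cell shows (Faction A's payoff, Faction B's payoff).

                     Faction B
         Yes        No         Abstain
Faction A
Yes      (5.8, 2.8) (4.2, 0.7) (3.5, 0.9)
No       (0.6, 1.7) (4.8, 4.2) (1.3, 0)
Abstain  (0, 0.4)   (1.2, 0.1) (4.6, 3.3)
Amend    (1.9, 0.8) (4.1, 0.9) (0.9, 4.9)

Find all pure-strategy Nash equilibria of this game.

Faction A against Yes: payoffs 5.8, 0.6, 0, 1.9 → best response Yes.
Faction A against No: payoffs 4.2, 4.8, 1.2, 4.1 → best response No.
Faction A against Abstain: payoffs 3.5, 1.3, 4.6, 0.9 → best response Abstain.
Faction B against Yes: payoffs 2.8, 0.7, 0.9 → best response Yes.
Faction B against No: payoffs 1.7, 4.2, 0 → best response No.
Faction B against Abstain: payoffs 0.4, 0.1, 3.3 → best response Abstain.
Faction B against Amend: payoffs 0.8, 0.9, 4.9 → best response Abstain.
Mutual best responses: (Yes, Yes); (No, No); (Abstain, Abstain).

(Yes, Yes) and (No, No) and (Abstain, Abstain)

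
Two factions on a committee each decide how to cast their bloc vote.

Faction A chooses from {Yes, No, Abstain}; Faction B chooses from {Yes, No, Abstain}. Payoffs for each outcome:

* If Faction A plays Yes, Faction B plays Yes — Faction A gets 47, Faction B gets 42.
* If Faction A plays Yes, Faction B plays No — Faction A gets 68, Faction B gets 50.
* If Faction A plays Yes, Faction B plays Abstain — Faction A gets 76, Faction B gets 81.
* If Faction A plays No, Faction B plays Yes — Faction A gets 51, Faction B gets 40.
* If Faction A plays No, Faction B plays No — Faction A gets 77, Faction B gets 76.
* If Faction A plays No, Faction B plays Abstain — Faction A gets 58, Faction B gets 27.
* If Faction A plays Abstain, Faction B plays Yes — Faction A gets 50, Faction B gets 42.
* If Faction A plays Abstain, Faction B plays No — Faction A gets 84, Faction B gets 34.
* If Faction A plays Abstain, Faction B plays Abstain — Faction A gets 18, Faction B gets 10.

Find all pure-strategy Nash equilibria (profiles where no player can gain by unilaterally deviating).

(Yes, Abstain)

Faction A against Yes: payoffs 47, 51, 50 → best response No.
Faction A against No: payoffs 68, 77, 84 → best response Abstain.
Faction A against Abstain: payoffs 76, 58, 18 → best response Yes.
Faction B against Yes: payoffs 42, 50, 81 → best response Abstain.
Faction B against No: payoffs 40, 76, 27 → best response No.
Faction B against Abstain: payoffs 42, 34, 10 → best response Yes.
Mutual best responses: (Yes, Abstain).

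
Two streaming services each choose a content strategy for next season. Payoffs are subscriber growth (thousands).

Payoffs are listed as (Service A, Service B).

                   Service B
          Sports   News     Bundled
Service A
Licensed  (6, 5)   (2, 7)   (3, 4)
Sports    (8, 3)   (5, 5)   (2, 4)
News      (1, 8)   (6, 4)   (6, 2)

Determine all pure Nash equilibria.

There is no pure-strategy Nash equilibrium.

(Licensed, Sports): Service A can switch to Sports (6 → 8). Not NE.
(Licensed, News): Service A can switch to Sports (2 → 5). Not NE.
(Licensed, Bundled): Service A can switch to News (3 → 6). Not NE.
(Sports, Sports): Service B can switch to News (3 → 5). Not NE.
(Sports, News): Service A can switch to News (5 → 6). Not NE.
(Sports, Bundled): Service A can switch to Licensed (2 → 3). Not NE.
(News, Sports): Service A can switch to Licensed (1 → 6). Not NE.
(News, News): Service B can switch to Sports (4 → 8). Not NE.
(News, Bundled): Service B can switch to Sports (2 → 8). Not NE.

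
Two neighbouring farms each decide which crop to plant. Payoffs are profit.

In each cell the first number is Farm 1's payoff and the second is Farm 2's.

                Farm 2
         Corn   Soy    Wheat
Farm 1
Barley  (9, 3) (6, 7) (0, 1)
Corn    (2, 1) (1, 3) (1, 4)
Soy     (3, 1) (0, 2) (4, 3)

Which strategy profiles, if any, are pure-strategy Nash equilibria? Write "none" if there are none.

(Barley, Soy); (Soy, Wheat)

(Barley, Corn): Farm 2 can switch to Soy (3 → 7). Not NE.
(Barley, Soy): Farm 1 gets 6, best alternative 1; Farm 2 gets 7, best alternative 3. No profitable deviation — NE.
(Barley, Wheat): Farm 1 can switch to Corn (0 → 1). Not NE.
(Corn, Corn): Farm 1 can switch to Barley (2 → 9). Not NE.
(Corn, Soy): Farm 1 can switch to Barley (1 → 6). Not NE.
(Corn, Wheat): Farm 1 can switch to Soy (1 → 4). Not NE.
(Soy, Corn): Farm 1 can switch to Barley (3 → 9). Not NE.
(Soy, Soy): Farm 1 can switch to Barley (0 → 6). Not NE.
(Soy, Wheat): Farm 1 gets 4, best alternative 1; Farm 2 gets 3, best alternative 2. No profitable deviation — NE.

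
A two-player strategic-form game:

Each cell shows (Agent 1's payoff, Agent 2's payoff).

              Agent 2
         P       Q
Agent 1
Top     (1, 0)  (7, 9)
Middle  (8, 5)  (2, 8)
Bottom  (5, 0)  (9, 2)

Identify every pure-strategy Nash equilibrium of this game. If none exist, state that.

(Bottom, Q)

Agent 1 against P: payoffs 1, 8, 5 → best response Middle.
Agent 1 against Q: payoffs 7, 2, 9 → best response Bottom.
Agent 2 against Top: payoffs 0, 9 → best response Q.
Agent 2 against Middle: payoffs 5, 8 → best response Q.
Agent 2 against Bottom: payoffs 0, 2 → best response Q.
Mutual best responses: (Bottom, Q).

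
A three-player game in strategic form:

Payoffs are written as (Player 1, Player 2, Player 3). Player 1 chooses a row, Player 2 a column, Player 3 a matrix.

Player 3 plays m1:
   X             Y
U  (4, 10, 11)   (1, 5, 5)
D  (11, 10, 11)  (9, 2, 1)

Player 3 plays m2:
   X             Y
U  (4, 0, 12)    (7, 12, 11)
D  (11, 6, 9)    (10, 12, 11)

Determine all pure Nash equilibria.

The pure Nash equilibria are (D, X, m1) and (D, Y, m2).

Player 1 against (X, m1): payoffs 4, 11 → best response D.
Player 1 against (X, m2): payoffs 4, 11 → best response D.
Player 1 against (Y, m1): payoffs 1, 9 → best response D.
Player 1 against (Y, m2): payoffs 7, 10 → best response D.
Player 2 against (U, m1): payoffs 10, 5 → best response X.
Player 2 against (U, m2): payoffs 0, 12 → best response Y.
Player 2 against (D, m1): payoffs 10, 2 → best response X.
Player 2 against (D, m2): payoffs 6, 12 → best response Y.
Player 3 against (U, X): payoffs 11, 12 → best response m2.
Player 3 against (U, Y): payoffs 5, 11 → best response m2.
Player 3 against (D, X): payoffs 11, 9 → best response m1.
Player 3 against (D, Y): payoffs 1, 11 → best response m2.
Mutual best responses: (D, X, m1); (D, Y, m2).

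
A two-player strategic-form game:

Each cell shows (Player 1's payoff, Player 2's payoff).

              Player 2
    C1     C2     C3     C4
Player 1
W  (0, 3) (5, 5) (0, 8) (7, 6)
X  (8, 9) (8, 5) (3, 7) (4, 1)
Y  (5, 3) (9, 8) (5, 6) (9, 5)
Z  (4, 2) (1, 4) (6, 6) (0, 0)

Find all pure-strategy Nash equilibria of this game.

(W, C1): Player 1 can switch to X (0 → 8). Not NE.
(W, C2): Player 1 can switch to X (5 → 8). Not NE.
(W, C3): Player 1 can switch to X (0 → 3). Not NE.
(W, C4): Player 1 can switch to Y (7 → 9). Not NE.
(X, C1): Player 1 gets 8, best alternative 5; Player 2 gets 9, best alternative 7. No profitable deviation — NE.
(X, C2): Player 1 can switch to Y (8 → 9). Not NE.
(X, C3): Player 1 can switch to Y (3 → 5). Not NE.
(X, C4): Player 1 can switch to W (4 → 7). Not NE.
(Y, C1): Player 1 can switch to X (5 → 8). Not NE.
(Y, C2): Player 1 gets 9, best alternative 8; Player 2 gets 8, best alternative 6. No profitable deviation — NE.
(Z, C3): Player 1 gets 6, best alternative 5; Player 2 gets 6, best alternative 4. No profitable deviation — NE.
(The remaining 5 profiles each have a profitable deviation by the same check.)

The pure Nash equilibria are (X, C1) and (Y, C2) and (Z, C3).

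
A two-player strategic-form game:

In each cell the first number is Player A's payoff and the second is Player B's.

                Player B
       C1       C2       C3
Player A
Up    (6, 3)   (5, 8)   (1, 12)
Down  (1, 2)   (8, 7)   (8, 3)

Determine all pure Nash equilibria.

For each player, find the best response to each opponent profile; mutual best responses are the pure NE.
Player A against C1: payoffs 6, 1 → best response Up.
Player A against C2: payoffs 5, 8 → best response Down.
Player A against C3: payoffs 1, 8 → best response Down.
Player B against Up: payoffs 3, 8, 12 → best response C3.
Player B against Down: payoffs 2, 7, 3 → best response C2.
Mutual best responses: (Down, C2).

(Down, C2)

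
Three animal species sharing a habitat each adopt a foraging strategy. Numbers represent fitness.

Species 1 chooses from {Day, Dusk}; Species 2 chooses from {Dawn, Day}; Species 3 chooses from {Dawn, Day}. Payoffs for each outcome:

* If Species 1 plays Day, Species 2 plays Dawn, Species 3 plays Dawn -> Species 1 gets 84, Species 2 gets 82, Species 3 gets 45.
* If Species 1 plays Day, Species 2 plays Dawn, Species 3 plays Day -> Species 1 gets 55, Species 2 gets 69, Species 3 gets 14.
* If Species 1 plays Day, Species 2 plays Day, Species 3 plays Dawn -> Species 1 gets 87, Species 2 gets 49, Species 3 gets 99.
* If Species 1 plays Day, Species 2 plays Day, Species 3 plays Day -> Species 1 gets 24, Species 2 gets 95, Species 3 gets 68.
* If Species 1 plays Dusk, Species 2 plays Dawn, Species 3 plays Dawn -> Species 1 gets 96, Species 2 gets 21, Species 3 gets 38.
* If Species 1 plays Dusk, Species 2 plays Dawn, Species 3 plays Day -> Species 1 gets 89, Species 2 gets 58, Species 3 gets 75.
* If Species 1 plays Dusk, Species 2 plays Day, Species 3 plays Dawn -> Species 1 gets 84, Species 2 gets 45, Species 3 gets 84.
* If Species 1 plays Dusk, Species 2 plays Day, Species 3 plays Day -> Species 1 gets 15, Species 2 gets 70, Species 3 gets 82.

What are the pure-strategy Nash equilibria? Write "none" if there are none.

There is no pure-strategy Nash equilibrium.

For each player, find the best response to each opponent profile; mutual best responses are the pure NE.
Species 1 against (Dawn, Dawn): payoffs 84, 96 → best response Dusk.
Species 1 against (Dawn, Day): payoffs 55, 89 → best response Dusk.
Species 1 against (Day, Dawn): payoffs 87, 84 → best response Day.
Species 1 against (Day, Day): payoffs 24, 15 → best response Day.
Species 2 against (Day, Dawn): payoffs 82, 49 → best response Dawn.
Species 2 against (Day, Day): payoffs 69, 95 → best response Day.
Species 2 against (Dusk, Dawn): payoffs 21, 45 → best response Day.
Species 2 against (Dusk, Day): payoffs 58, 70 → best response Day.
Species 3 against (Day, Dawn): payoffs 45, 14 → best response Dawn.
Species 3 against (Day, Day): payoffs 99, 68 → best response Dawn.
Species 3 against (Dusk, Dawn): payoffs 38, 75 → best response Day.
Species 3 against (Dusk, Day): payoffs 84, 82 → best response Dawn.
No profile is a mutual best response for all players.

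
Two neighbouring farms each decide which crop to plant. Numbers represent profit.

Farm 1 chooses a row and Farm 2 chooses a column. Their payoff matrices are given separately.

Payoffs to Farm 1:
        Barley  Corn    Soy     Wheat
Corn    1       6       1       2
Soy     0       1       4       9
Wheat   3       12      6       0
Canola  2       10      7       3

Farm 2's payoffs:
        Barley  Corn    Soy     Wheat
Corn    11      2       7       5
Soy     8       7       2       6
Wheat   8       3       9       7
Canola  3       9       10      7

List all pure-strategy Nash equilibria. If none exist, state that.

Mark each player's best response to every combination of opponents' strategies; a profile where every player is best-responding is a pure Nash equilibrium.
Farm 1 against Barley: payoffs 1, 0, 3, 2 → best response Wheat.
Farm 1 against Corn: payoffs 6, 1, 12, 10 → best response Wheat.
Farm 1 against Soy: payoffs 1, 4, 6, 7 → best response Canola.
Farm 1 against Wheat: payoffs 2, 9, 0, 3 → best response Soy.
Farm 2 against Corn: payoffs 11, 2, 7, 5 → best response Barley.
Farm 2 against Soy: payoffs 8, 7, 2, 6 → best response Barley.
Farm 2 against Wheat: payoffs 8, 3, 9, 7 → best response Soy.
Farm 2 against Canola: payoffs 3, 9, 10, 7 → best response Soy.
Mutual best responses: (Canola, Soy).

(Canola, Soy)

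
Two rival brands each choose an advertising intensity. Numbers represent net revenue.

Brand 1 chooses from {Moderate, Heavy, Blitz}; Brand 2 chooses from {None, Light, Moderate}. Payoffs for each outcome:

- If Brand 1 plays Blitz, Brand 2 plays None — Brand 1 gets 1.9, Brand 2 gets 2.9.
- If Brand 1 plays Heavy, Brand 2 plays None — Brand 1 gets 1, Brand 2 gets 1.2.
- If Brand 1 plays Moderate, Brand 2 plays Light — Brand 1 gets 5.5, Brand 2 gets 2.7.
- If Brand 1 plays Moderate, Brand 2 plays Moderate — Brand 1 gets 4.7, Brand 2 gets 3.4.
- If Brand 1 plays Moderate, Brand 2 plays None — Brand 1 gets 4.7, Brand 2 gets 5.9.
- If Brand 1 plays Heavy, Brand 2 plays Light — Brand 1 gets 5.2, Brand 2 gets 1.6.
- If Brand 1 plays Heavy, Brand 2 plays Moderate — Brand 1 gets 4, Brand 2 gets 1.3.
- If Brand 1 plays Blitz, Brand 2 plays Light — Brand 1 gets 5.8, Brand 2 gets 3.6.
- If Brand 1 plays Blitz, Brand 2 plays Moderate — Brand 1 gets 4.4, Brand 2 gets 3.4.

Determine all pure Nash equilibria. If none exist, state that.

The pure Nash equilibria are (Moderate, None), (Blitz, Light).

Mark each player's best response to every combination of opponents' strategies; a profile where every player is best-responding is a pure Nash equilibrium.
Brand 1 against None: payoffs 4.7, 1, 1.9 → best response Moderate.
Brand 1 against Light: payoffs 5.5, 5.2, 5.8 → best response Blitz.
Brand 1 against Moderate: payoffs 4.7, 4, 4.4 → best response Moderate.
Brand 2 against Moderate: payoffs 5.9, 2.7, 3.4 → best response None.
Brand 2 against Heavy: payoffs 1.2, 1.6, 1.3 → best response Light.
Brand 2 against Blitz: payoffs 2.9, 3.6, 3.4 → best response Light.
Mutual best responses: (Moderate, None); (Blitz, Light).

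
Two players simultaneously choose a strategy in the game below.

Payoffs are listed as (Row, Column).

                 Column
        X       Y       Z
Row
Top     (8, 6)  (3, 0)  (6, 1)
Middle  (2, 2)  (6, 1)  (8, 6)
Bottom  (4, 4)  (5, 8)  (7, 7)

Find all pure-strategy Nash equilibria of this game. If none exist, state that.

(Top, X): Row gets 8, best alternative 4; Column gets 6, best alternative 1. No profitable deviation — NE.
(Top, Y): Row can switch to Middle (3 → 6). Not NE.
(Top, Z): Row can switch to Middle (6 → 8). Not NE.
(Middle, X): Row can switch to Top (2 → 8). Not NE.
(Middle, Y): Column can switch to X (1 → 2). Not NE.
(Middle, Z): Row gets 8, best alternative 7; Column gets 6, best alternative 2. No profitable deviation — NE.
(Bottom, X): Row can switch to Top (4 → 8). Not NE.
(Bottom, Y): Row can switch to Middle (5 → 6). Not NE.
(Bottom, Z): Row can switch to Middle (7 → 8). Not NE.

Pure-strategy Nash equilibria: (Top, X); (Middle, Z)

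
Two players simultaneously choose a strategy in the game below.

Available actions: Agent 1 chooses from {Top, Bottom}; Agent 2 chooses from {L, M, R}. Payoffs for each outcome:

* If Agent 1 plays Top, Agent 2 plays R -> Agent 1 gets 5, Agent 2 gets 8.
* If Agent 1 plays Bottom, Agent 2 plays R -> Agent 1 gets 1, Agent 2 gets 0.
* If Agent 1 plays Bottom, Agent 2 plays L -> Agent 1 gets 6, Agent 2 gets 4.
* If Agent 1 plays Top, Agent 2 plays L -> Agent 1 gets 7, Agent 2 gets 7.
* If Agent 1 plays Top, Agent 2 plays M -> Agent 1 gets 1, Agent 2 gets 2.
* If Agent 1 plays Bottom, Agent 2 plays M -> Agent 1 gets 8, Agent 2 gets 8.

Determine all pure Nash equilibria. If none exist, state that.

Pure-strategy Nash equilibria: (Top, R); (Bottom, M)

(Top, L): Agent 2 can switch to R (7 → 8). Not NE.
(Top, M): Agent 1 can switch to Bottom (1 → 8). Not NE.
(Top, R): Agent 1 gets 5, best alternative 1; Agent 2 gets 8, best alternative 7. No profitable deviation — NE.
(Bottom, L): Agent 1 can switch to Top (6 → 7). Not NE.
(Bottom, M): Agent 1 gets 8, best alternative 1; Agent 2 gets 8, best alternative 4. No profitable deviation — NE.
(Bottom, R): Agent 1 can switch to Top (1 → 5). Not NE.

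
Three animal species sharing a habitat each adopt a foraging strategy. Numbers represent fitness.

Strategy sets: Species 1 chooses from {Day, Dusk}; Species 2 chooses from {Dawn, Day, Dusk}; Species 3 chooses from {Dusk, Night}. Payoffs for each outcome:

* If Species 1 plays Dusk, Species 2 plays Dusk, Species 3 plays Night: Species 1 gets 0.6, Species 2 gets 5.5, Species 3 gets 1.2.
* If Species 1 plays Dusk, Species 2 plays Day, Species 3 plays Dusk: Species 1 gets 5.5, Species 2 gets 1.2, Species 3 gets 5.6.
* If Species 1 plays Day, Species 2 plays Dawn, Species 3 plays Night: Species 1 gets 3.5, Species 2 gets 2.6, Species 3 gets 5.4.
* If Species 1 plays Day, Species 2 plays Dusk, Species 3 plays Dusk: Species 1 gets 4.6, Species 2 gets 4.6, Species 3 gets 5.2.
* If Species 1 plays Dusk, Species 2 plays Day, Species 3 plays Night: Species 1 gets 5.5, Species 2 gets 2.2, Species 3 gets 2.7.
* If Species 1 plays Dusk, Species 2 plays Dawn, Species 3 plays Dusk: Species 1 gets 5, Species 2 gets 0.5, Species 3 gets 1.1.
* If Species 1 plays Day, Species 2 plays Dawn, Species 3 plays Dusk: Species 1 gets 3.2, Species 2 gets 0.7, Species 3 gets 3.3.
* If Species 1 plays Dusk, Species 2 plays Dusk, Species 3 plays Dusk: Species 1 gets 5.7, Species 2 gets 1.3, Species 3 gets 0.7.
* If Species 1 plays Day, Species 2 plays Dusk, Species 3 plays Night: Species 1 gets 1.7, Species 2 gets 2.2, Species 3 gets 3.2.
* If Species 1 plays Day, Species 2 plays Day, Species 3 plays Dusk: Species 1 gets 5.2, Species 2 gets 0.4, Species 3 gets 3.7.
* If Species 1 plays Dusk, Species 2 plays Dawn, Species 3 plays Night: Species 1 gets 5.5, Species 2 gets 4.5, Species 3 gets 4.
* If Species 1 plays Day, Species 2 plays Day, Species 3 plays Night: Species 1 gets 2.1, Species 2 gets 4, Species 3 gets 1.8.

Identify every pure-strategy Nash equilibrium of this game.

For each strategy profile, look for a profitable unilateral deviation.
(Day, Dawn, Dusk): Species 1 can switch to Dusk (3.2 → 5). Not NE.
(Day, Dawn, Night): Species 1 can switch to Dusk (3.5 → 5.5). Not NE.
(Day, Day, Dusk): Species 1 can switch to Dusk (5.2 → 5.5). Not NE.
(Day, Day, Night): Species 1 can switch to Dusk (2.1 → 5.5). Not NE.
(Day, Dusk, Dusk): Species 1 can switch to Dusk (4.6 → 5.7). Not NE.
(Day, Dusk, Night): Species 2 can switch to Dawn (2.2 → 2.6). Not NE.
(Dusk, Dawn, Dusk): Species 2 can switch to Day (0.5 → 1.2). Not NE.
(Dusk, Dawn, Night): Species 2 can switch to Dusk (4.5 → 5.5). Not NE.
(The remaining 4 profiles each have a profitable deviation by the same check.)

There is no pure-strategy Nash equilibrium.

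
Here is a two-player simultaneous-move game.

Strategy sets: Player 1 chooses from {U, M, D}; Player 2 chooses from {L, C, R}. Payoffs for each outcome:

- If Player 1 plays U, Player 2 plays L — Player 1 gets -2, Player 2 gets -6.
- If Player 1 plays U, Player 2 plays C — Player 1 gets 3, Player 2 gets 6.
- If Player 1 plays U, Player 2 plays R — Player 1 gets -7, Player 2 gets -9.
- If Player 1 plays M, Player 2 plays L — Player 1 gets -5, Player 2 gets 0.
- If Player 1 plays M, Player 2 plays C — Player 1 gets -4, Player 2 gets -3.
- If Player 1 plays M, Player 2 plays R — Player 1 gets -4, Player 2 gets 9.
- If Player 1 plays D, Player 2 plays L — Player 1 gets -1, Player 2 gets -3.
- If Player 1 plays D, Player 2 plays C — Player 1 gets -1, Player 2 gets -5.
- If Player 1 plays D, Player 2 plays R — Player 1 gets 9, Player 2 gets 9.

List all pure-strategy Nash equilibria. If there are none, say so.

The pure Nash equilibria are (U, C) and (D, R).

Player 1 against L: payoffs -2, -5, -1 → best response D.
Player 1 against C: payoffs 3, -4, -1 → best response U.
Player 1 against R: payoffs -7, -4, 9 → best response D.
Player 2 against U: payoffs -6, 6, -9 → best response C.
Player 2 against M: payoffs 0, -3, 9 → best response R.
Player 2 against D: payoffs -3, -5, 9 → best response R.
Mutual best responses: (U, C); (D, R).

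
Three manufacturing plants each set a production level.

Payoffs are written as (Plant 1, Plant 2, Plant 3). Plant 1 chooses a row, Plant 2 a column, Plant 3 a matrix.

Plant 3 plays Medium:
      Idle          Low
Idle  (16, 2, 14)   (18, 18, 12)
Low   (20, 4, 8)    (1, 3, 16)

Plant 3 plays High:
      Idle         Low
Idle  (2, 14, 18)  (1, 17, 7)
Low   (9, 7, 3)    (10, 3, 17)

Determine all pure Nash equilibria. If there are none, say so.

Pure-strategy Nash equilibria: (Idle, Low, Medium); (Low, Idle, Medium)

Plant 1 against (Idle, Medium): payoffs 16, 20 → best response Low.
Plant 1 against (Idle, High): payoffs 2, 9 → best response Low.
Plant 1 against (Low, Medium): payoffs 18, 1 → best response Idle.
Plant 1 against (Low, High): payoffs 1, 10 → best response Low.
Plant 2 against (Idle, Medium): payoffs 2, 18 → best response Low.
Plant 2 against (Idle, High): payoffs 14, 17 → best response Low.
Plant 2 against (Low, Medium): payoffs 4, 3 → best response Idle.
Plant 2 against (Low, High): payoffs 7, 3 → best response Idle.
Plant 3 against (Idle, Idle): payoffs 14, 18 → best response High.
Plant 3 against (Idle, Low): payoffs 12, 7 → best response Medium.
Plant 3 against (Low, Idle): payoffs 8, 3 → best response Medium.
Plant 3 against (Low, Low): payoffs 16, 17 → best response High.
Mutual best responses: (Idle, Low, Medium); (Low, Idle, Medium).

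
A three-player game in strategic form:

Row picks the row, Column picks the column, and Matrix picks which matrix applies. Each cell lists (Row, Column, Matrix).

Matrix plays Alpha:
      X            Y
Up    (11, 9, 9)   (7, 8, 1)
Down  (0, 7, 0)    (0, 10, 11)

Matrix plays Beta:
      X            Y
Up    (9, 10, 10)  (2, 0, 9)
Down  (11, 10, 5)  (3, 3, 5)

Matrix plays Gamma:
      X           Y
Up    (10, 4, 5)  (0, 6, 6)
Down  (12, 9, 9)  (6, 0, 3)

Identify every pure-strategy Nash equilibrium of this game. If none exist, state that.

The unique pure-strategy Nash equilibrium is (Down, X, Gamma).

Row against (X, Alpha): payoffs 11, 0 → best response Up.
Row against (X, Beta): payoffs 9, 11 → best response Down.
Row against (X, Gamma): payoffs 10, 12 → best response Down.
Row against (Y, Alpha): payoffs 7, 0 → best response Up.
Row against (Y, Beta): payoffs 2, 3 → best response Down.
Row against (Y, Gamma): payoffs 0, 6 → best response Down.
Column against (Up, Alpha): payoffs 9, 8 → best response X.
Column against (Up, Beta): payoffs 10, 0 → best response X.
Column against (Up, Gamma): payoffs 4, 6 → best response Y.
Column against (Down, Alpha): payoffs 7, 10 → best response Y.
Column against (Down, Beta): payoffs 10, 3 → best response X.
Column against (Down, Gamma): payoffs 9, 0 → best response X.
Matrix against (Up, X): payoffs 9, 10, 5 → best response Beta.
Matrix against (Up, Y): payoffs 1, 9, 6 → best response Beta.
Matrix against (Down, X): payoffs 0, 5, 9 → best response Gamma.
Matrix against (Down, Y): payoffs 11, 5, 3 → best response Alpha.
Mutual best responses: (Down, X, Gamma).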